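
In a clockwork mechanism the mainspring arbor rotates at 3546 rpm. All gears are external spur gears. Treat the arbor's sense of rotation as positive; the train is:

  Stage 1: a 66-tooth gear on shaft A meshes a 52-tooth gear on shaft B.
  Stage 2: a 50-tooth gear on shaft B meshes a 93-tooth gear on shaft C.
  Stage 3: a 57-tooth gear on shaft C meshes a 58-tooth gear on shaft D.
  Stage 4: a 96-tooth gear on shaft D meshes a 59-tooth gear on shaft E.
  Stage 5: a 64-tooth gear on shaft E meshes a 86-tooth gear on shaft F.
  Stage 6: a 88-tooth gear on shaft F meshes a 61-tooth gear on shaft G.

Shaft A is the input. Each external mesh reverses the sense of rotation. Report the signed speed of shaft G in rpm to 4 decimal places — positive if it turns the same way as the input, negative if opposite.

Stage 1 [66T→52T]: ω = 3546.0000×66/52 = 4500.6923 rpm, dir flips to −; running = −4500.6923
Stage 2 [50T→93T]: ω = 4500.6923×50/93 = 2419.7270 rpm, dir flips to +; running = +2419.7270
Stage 3 [57T→58T]: ω = 2419.7270×57/58 = 2378.0076 rpm, dir flips to −; running = −2378.0076
Stage 4 [96T→59T]: ω = 2378.0076×96/59 = 3869.3005 rpm, dir flips to +; running = +3869.3005
Stage 5 [64T→86T]: ω = 3869.3005×64/86 = 2879.4795 rpm, dir flips to −; running = −2879.4795
Stage 6 [88T→61T]: ω = 2879.4795×88/61 = 4154.0032 rpm, dir flips to +; running = +4154.0032

+4154.0032 rpm (same as input, |ω| = 4154.0032 rpm)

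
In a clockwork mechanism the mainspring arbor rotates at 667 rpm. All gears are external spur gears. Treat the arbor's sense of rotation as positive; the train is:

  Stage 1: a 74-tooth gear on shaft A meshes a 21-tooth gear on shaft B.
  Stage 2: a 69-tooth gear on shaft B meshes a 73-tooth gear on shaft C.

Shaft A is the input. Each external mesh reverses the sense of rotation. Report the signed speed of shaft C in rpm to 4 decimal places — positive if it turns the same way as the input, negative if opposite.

+2221.5930 rpm (same as input, |ω| = 2221.5930 rpm)

Stage 1 [74T→21T]: ω = 667.0000×74/21 = 2350.3810 rpm, dir flips to −; running = −2350.3810
Stage 2 [69T→73T]: ω = 2350.3810×69/73 = 2221.5930 rpm, dir flips to +; running = +2221.5930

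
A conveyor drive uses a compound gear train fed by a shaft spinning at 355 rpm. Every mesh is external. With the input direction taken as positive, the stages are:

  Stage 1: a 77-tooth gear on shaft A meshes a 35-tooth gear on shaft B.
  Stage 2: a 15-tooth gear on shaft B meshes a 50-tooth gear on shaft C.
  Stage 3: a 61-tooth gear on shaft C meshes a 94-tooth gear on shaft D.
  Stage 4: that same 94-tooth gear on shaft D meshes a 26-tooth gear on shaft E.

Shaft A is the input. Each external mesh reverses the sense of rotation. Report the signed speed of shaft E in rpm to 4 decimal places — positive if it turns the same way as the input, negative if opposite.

+549.7038 rpm (same as input, |ω| = 549.7038 rpm)

Stage 1 [77T→35T]: ω = 355.0000×77/35 = 781.0000 rpm, dir flips to −; running = −781.0000
Stage 2 [15T→50T]: ω = 781.0000×15/50 = 234.3000 rpm, dir flips to +; running = +234.3000
Stage 3 [61T→94T]: ω = 234.3000×61/94 = 152.0457 rpm, dir flips to −; running = −152.0457
Stage 4 [94T→26T]: ω = 152.0457×94/26 = 549.7038 rpm, dir flips to +; running = +549.7038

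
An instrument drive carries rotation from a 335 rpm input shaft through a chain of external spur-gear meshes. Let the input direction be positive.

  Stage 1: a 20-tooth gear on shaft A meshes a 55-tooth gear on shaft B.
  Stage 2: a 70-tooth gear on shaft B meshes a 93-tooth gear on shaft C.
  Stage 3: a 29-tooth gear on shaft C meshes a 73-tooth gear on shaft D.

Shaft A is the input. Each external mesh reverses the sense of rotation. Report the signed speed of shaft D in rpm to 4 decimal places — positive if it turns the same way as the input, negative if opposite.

Stage 1 [20T→55T]: ω = 335.0000×20/55 = 121.8182 rpm, dir flips to −; running = −121.8182
Stage 2 [70T→93T]: ω = 121.8182×70/93 = 91.6911 rpm, dir flips to +; running = +91.6911
Stage 3 [29T→73T]: ω = 91.6911×29/73 = 36.4252 rpm, dir flips to −; running = −36.4252

-36.4252 rpm (opposite to input, |ω| = 36.4252 rpm)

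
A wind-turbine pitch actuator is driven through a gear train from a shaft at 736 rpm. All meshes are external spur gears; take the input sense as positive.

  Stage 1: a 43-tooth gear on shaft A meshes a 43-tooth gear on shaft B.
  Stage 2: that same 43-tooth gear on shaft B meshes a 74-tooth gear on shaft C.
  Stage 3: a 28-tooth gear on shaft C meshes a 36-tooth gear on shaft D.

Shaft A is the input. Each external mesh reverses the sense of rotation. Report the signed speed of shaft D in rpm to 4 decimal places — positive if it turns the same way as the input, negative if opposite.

Stage 1 [43T→43T]: ω = 736.0000×43/43 = 736.0000 rpm, dir flips to −; running = −736.0000
Stage 2 [43T→74T]: ω = 736.0000×43/74 = 427.6757 rpm, dir flips to +; running = +427.6757
Stage 3 [28T→36T]: ω = 427.6757×28/36 = 332.6366 rpm, dir flips to −; running = −332.6366

-332.6366 rpm (opposite to input, |ω| = 332.6366 rpm)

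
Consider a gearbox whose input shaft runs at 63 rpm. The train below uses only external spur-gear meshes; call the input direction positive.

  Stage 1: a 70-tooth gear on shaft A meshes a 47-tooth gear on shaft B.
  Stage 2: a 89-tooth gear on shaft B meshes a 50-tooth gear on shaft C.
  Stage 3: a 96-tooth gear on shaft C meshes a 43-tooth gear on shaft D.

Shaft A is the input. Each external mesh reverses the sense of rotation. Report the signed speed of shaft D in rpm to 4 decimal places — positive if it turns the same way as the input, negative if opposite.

Stage 1 [70T→47T]: ω = 63.0000×70/47 = 93.8298 rpm, dir flips to −; running = −93.8298
Stage 2 [89T→50T]: ω = 93.8298×89/50 = 167.0170 rpm, dir flips to +; running = +167.0170
Stage 3 [96T→43T]: ω = 167.0170×96/43 = 372.8752 rpm, dir flips to −; running = −372.8752

-372.8752 rpm (opposite to input, |ω| = 372.8752 rpm)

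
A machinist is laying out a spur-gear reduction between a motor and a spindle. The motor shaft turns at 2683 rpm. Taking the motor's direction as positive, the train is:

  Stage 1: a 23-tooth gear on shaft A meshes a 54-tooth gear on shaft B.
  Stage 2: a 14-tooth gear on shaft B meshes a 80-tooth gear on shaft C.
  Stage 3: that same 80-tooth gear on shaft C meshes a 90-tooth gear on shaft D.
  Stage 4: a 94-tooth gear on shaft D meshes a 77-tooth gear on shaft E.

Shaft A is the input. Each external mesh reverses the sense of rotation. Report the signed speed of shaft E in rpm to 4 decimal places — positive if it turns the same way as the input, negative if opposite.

+217.0088 rpm (same as input, |ω| = 217.0088 rpm)

Stage 1 [23T→54T]: ω = 2683.0000×23/54 = 1142.7593 rpm, dir flips to −; running = −1142.7593
Stage 2 [14T→80T]: ω = 1142.7593×14/80 = 199.9829 rpm, dir flips to +; running = +199.9829
Stage 3 [80T→90T]: ω = 199.9829×80/90 = 177.7626 rpm, dir flips to −; running = −177.7626
Stage 4 [94T→77T]: ω = 177.7626×94/77 = 217.0088 rpm, dir flips to +; running = +217.0088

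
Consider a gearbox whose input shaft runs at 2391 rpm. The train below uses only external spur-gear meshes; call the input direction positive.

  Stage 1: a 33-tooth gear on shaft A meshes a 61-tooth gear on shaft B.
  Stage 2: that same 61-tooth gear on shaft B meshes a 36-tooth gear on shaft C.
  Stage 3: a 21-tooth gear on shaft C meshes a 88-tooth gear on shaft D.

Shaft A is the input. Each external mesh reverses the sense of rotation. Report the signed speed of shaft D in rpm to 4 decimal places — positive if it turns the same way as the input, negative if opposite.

-523.0312 rpm (opposite to input, |ω| = 523.0312 rpm)

Stage 1 [33T→61T]: ω = 2391.0000×33/61 = 1293.4918 rpm, dir flips to −; running = −1293.4918
Stage 2 [61T→36T]: ω = 1293.4918×61/36 = 2191.7500 rpm, dir flips to +; running = +2191.7500
Stage 3 [21T→88T]: ω = 2191.7500×21/88 = 523.0312 rpm, dir flips to −; running = −523.0312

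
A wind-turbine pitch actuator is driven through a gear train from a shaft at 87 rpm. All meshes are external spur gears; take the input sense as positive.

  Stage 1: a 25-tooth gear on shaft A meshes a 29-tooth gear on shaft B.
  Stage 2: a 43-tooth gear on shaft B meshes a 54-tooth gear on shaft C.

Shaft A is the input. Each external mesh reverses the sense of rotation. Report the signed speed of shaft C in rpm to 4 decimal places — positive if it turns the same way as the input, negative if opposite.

Stage 1 [25T→29T]: ω = 87.0000×25/29 = 75.0000 rpm, dir flips to −; running = −75.0000
Stage 2 [43T→54T]: ω = 75.0000×43/54 = 59.7222 rpm, dir flips to +; running = +59.7222

+59.7222 rpm (same as input, |ω| = 59.7222 rpm)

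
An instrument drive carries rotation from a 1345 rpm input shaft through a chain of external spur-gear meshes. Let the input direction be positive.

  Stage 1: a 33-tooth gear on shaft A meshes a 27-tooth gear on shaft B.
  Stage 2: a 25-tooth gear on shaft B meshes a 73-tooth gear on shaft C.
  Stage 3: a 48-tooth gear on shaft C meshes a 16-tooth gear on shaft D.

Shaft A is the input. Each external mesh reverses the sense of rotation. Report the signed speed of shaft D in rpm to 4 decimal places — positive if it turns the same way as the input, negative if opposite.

-1688.9269 rpm (opposite to input, |ω| = 1688.9269 rpm)

Stage 1 [33T→27T]: ω = 1345.0000×33/27 = 1643.8889 rpm, dir flips to −; running = −1643.8889
Stage 2 [25T→73T]: ω = 1643.8889×25/73 = 562.9756 rpm, dir flips to +; running = +562.9756
Stage 3 [48T→16T]: ω = 562.9756×48/16 = 1688.9269 rpm, dir flips to −; running = −1688.9269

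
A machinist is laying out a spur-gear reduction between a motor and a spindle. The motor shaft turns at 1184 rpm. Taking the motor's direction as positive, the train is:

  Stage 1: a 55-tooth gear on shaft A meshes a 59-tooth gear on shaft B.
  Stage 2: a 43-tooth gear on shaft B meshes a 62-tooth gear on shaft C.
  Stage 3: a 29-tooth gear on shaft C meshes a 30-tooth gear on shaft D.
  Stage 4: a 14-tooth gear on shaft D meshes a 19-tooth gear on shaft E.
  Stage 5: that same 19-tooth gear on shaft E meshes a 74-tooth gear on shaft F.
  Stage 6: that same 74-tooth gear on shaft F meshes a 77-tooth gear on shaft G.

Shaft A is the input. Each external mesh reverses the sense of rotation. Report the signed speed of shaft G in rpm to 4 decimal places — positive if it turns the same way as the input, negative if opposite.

Stage 1 [55T→59T]: ω = 1184.0000×55/59 = 1103.7288 rpm, dir flips to −; running = −1103.7288
Stage 2 [43T→62T]: ω = 1103.7288×43/62 = 765.4893 rpm, dir flips to +; running = +765.4893
Stage 3 [29T→30T]: ω = 765.4893×29/30 = 739.9730 rpm, dir flips to −; running = −739.9730
Stage 4 [14T→19T]: ω = 739.9730×14/19 = 545.2433 rpm, dir flips to +; running = +545.2433
Stage 5 [19T→74T]: ω = 545.2433×19/74 = 139.9949 rpm, dir flips to −; running = −139.9949
Stage 6 [74T→77T]: ω = 139.9949×74/77 = 134.5406 rpm, dir flips to +; running = +134.5406

+134.5406 rpm (same as input, |ω| = 134.5406 rpm)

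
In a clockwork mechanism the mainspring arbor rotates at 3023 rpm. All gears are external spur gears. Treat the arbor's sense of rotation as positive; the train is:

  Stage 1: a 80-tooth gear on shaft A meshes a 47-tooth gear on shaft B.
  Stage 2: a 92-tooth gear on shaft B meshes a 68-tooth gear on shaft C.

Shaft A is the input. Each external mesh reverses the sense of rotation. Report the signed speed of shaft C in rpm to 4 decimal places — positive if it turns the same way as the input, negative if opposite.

Stage 1 [80T→47T]: ω = 3023.0000×80/47 = 5145.5319 rpm, dir flips to −; running = −5145.5319
Stage 2 [92T→68T]: ω = 5145.5319×92/68 = 6961.6020 rpm, dir flips to +; running = +6961.6020

+6961.6020 rpm (same as input, |ω| = 6961.6020 rpm)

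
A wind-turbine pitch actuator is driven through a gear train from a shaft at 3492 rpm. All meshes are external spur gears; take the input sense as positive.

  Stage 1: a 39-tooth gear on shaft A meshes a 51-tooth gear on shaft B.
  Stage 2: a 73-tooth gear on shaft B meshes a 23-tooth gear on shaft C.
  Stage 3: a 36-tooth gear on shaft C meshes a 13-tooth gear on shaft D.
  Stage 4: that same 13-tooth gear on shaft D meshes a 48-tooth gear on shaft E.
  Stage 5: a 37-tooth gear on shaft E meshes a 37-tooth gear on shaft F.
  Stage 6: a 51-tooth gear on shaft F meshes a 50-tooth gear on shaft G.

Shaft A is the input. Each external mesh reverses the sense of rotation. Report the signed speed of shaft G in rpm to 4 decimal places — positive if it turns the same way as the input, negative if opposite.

Stage 1 [39T→51T]: ω = 3492.0000×39/51 = 2670.3529 rpm, dir flips to −; running = −2670.3529
Stage 2 [73T→23T]: ω = 2670.3529×73/23 = 8475.4680 rpm, dir flips to +; running = +8475.4680
Stage 3 [36T→13T]: ω = 8475.4680×36/13 = 23470.5269 rpm, dir flips to −; running = −23470.5269
Stage 4 [13T→48T]: ω = 23470.5269×13/48 = 6356.6010 rpm, dir flips to +; running = +6356.6010
Stage 5 [37T→37T]: ω = 6356.6010×37/37 = 6356.6010 rpm, dir flips to −; running = −6356.6010
Stage 6 [51T→50T]: ω = 6356.6010×51/50 = 6483.7330 rpm, dir flips to +; running = +6483.7330

+6483.7330 rpm (same as input, |ω| = 6483.7330 rpm)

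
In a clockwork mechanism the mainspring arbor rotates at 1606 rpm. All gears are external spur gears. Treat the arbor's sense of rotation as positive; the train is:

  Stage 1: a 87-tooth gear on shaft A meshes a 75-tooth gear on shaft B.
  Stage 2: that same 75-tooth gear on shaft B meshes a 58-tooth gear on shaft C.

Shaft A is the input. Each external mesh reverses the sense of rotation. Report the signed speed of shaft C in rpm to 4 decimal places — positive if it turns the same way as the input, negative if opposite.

+2409.0000 rpm (same as input, |ω| = 2409.0000 rpm)

Stage 1 [87T→75T]: ω = 1606.0000×87/75 = 1862.9600 rpm, dir flips to −; running = −1862.9600
Stage 2 [75T→58T]: ω = 1862.9600×75/58 = 2409.0000 rpm, dir flips to +; running = +2409.0000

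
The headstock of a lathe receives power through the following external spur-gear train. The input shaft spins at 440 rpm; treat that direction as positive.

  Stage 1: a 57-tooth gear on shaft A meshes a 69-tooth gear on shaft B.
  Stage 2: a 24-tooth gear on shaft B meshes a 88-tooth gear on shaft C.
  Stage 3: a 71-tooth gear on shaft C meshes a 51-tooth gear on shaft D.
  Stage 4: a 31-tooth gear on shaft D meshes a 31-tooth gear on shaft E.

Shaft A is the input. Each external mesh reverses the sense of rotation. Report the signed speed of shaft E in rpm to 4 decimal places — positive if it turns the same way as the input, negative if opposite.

+138.0051 rpm (same as input, |ω| = 138.0051 rpm)

Stage 1 [57T→69T]: ω = 440.0000×57/69 = 363.4783 rpm, dir flips to −; running = −363.4783
Stage 2 [24T→88T]: ω = 363.4783×24/88 = 99.1304 rpm, dir flips to +; running = +99.1304
Stage 3 [71T→51T]: ω = 99.1304×71/51 = 138.0051 rpm, dir flips to −; running = −138.0051
Stage 4 [31T→31T]: ω = 138.0051×31/31 = 138.0051 rpm, dir flips to +; running = +138.0051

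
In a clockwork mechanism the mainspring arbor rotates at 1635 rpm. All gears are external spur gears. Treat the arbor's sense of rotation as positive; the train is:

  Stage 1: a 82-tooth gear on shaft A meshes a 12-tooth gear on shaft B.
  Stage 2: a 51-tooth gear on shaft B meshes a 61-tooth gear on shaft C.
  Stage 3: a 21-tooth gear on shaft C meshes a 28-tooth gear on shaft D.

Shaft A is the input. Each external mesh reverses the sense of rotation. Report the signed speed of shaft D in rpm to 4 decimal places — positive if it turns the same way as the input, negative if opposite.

-7005.7070 rpm (opposite to input, |ω| = 7005.7070 rpm)

Stage 1 [82T→12T]: ω = 1635.0000×82/12 = 11172.5000 rpm, dir flips to −; running = −11172.5000
Stage 2 [51T→61T]: ω = 11172.5000×51/61 = 9340.9426 rpm, dir flips to +; running = +9340.9426
Stage 3 [21T→28T]: ω = 9340.9426×21/28 = 7005.7070 rpm, dir flips to −; running = −7005.7070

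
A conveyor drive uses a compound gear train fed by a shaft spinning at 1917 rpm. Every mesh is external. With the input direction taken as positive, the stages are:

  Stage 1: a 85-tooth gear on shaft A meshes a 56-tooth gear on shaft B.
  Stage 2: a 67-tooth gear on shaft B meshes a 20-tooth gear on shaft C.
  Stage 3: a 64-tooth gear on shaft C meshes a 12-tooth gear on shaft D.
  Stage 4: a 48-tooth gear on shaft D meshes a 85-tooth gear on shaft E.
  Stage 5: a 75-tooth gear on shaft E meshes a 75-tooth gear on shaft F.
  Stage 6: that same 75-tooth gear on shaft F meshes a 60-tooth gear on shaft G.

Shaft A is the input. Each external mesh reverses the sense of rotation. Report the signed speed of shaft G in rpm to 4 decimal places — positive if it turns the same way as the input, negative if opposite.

+36696.8571 rpm (same as input, |ω| = 36696.8571 rpm)

Stage 1 [85T→56T]: ω = 1917.0000×85/56 = 2909.7321 rpm, dir flips to −; running = −2909.7321
Stage 2 [67T→20T]: ω = 2909.7321×67/20 = 9747.6027 rpm, dir flips to +; running = +9747.6027
Stage 3 [64T→12T]: ω = 9747.6027×64/12 = 51987.2143 rpm, dir flips to −; running = −51987.2143
Stage 4 [48T→85T]: ω = 51987.2143×48/85 = 29357.4857 rpm, dir flips to +; running = +29357.4857
Stage 5 [75T→75T]: ω = 29357.4857×75/75 = 29357.4857 rpm, dir flips to −; running = −29357.4857
Stage 6 [75T→60T]: ω = 29357.4857×75/60 = 36696.8571 rpm, dir flips to +; running = +36696.8571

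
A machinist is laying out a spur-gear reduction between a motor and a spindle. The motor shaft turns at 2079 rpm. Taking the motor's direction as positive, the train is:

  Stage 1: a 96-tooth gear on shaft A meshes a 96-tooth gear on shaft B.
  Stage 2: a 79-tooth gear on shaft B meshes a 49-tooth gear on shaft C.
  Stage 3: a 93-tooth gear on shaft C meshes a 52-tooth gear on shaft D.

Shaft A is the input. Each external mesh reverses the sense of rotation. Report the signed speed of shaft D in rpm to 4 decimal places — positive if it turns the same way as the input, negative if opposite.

Stage 1 [96T→96T]: ω = 2079.0000×96/96 = 2079.0000 rpm, dir flips to −; running = −2079.0000
Stage 2 [79T→49T]: ω = 2079.0000×79/49 = 3351.8571 rpm, dir flips to +; running = +3351.8571
Stage 3 [93T→52T]: ω = 3351.8571×93/52 = 5994.6676 rpm, dir flips to −; running = −5994.6676

-5994.6676 rpm (opposite to input, |ω| = 5994.6676 rpm)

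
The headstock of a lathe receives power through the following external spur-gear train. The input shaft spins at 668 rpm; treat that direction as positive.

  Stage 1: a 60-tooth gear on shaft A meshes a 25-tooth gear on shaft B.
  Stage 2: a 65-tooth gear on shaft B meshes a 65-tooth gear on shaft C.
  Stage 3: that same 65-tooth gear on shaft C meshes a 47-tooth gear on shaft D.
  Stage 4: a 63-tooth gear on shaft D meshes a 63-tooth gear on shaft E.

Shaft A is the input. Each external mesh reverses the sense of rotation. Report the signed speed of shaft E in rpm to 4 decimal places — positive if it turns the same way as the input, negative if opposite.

Stage 1 [60T→25T]: ω = 668.0000×60/25 = 1603.2000 rpm, dir flips to −; running = −1603.2000
Stage 2 [65T→65T]: ω = 1603.2000×65/65 = 1603.2000 rpm, dir flips to +; running = +1603.2000
Stage 3 [65T→47T]: ω = 1603.2000×65/47 = 2217.1915 rpm, dir flips to −; running = −2217.1915
Stage 4 [63T→63T]: ω = 2217.1915×63/63 = 2217.1915 rpm, dir flips to +; running = +2217.1915

+2217.1915 rpm (same as input, |ω| = 2217.1915 rpm)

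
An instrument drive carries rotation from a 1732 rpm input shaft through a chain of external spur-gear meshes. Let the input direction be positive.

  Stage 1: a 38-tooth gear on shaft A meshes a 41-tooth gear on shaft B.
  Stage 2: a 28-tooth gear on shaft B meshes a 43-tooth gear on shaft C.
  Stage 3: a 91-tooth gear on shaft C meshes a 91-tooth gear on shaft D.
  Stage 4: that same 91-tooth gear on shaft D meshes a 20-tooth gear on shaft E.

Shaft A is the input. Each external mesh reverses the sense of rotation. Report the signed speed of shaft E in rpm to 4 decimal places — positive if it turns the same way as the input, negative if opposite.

+4756.0740 rpm (same as input, |ω| = 4756.0740 rpm)

Stage 1 [38T→41T]: ω = 1732.0000×38/41 = 1605.2683 rpm, dir flips to −; running = −1605.2683
Stage 2 [28T→43T]: ω = 1605.2683×28/43 = 1045.2910 rpm, dir flips to +; running = +1045.2910
Stage 3 [91T→91T]: ω = 1045.2910×91/91 = 1045.2910 rpm, dir flips to −; running = −1045.2910
Stage 4 [91T→20T]: ω = 1045.2910×91/20 = 4756.0740 rpm, dir flips to +; running = +4756.0740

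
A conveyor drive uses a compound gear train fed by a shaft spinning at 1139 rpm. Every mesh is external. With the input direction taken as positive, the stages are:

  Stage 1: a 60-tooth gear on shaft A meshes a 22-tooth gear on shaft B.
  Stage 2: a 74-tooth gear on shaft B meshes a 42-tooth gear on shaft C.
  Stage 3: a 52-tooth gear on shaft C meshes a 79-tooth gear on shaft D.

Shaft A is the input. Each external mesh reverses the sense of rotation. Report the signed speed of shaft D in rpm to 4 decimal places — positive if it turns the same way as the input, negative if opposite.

-3602.5579 rpm (opposite to input, |ω| = 3602.5579 rpm)

Stage 1 [60T→22T]: ω = 1139.0000×60/22 = 3106.3636 rpm, dir flips to −; running = −3106.3636
Stage 2 [74T→42T]: ω = 3106.3636×74/42 = 5473.1169 rpm, dir flips to +; running = +5473.1169
Stage 3 [52T→79T]: ω = 5473.1169×52/79 = 3602.5579 rpm, dir flips to −; running = −3602.5579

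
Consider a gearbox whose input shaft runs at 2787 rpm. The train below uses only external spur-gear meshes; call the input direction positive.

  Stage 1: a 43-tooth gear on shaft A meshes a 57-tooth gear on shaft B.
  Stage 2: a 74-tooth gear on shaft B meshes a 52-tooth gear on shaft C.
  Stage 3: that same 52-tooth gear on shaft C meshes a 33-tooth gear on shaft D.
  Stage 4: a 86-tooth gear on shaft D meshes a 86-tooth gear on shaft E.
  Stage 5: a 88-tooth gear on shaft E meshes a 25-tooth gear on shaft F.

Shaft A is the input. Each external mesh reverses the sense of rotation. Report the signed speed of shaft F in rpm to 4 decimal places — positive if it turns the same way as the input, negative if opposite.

-16595.5256 rpm (opposite to input, |ω| = 16595.5256 rpm)

Stage 1 [43T→57T]: ω = 2787.0000×43/57 = 2102.4737 rpm, dir flips to −; running = −2102.4737
Stage 2 [74T→52T]: ω = 2102.4737×74/52 = 2991.9818 rpm, dir flips to +; running = +2991.9818
Stage 3 [52T→33T]: ω = 2991.9818×52/33 = 4714.6380 rpm, dir flips to −; running = −4714.6380
Stage 4 [86T→86T]: ω = 4714.6380×86/86 = 4714.6380 rpm, dir flips to +; running = +4714.6380
Stage 5 [88T→25T]: ω = 4714.6380×88/25 = 16595.5256 rpm, dir flips to −; running = −16595.5256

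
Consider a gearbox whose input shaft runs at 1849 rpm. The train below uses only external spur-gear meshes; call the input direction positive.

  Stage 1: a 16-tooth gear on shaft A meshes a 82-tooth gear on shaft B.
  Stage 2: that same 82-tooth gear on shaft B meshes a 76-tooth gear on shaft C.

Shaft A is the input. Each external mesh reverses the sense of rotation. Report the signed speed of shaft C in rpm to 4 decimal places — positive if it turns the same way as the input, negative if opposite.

+389.2632 rpm (same as input, |ω| = 389.2632 rpm)

Stage 1 [16T→82T]: ω = 1849.0000×16/82 = 360.7805 rpm, dir flips to −; running = −360.7805
Stage 2 [82T→76T]: ω = 360.7805×82/76 = 389.2632 rpm, dir flips to +; running = +389.2632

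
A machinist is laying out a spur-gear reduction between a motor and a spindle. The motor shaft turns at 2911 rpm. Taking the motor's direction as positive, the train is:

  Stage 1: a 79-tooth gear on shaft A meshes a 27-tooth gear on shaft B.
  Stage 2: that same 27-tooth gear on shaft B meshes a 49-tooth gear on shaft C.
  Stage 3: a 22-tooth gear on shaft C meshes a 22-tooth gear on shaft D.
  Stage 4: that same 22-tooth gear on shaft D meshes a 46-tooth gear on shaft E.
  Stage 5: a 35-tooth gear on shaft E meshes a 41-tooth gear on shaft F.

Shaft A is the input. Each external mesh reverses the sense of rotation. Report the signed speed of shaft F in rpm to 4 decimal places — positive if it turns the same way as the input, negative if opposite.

-1916.1180 rpm (opposite to input, |ω| = 1916.1180 rpm)

Stage 1 [79T→27T]: ω = 2911.0000×79/27 = 8517.3704 rpm, dir flips to −; running = −8517.3704
Stage 2 [27T→49T]: ω = 8517.3704×27/49 = 4693.2449 rpm, dir flips to +; running = +4693.2449
Stage 3 [22T→22T]: ω = 4693.2449×22/22 = 4693.2449 rpm, dir flips to −; running = −4693.2449
Stage 4 [22T→46T]: ω = 4693.2449×22/46 = 2244.5954 rpm, dir flips to +; running = +2244.5954
Stage 5 [35T→41T]: ω = 2244.5954×35/41 = 1916.1180 rpm, dir flips to −; running = −1916.1180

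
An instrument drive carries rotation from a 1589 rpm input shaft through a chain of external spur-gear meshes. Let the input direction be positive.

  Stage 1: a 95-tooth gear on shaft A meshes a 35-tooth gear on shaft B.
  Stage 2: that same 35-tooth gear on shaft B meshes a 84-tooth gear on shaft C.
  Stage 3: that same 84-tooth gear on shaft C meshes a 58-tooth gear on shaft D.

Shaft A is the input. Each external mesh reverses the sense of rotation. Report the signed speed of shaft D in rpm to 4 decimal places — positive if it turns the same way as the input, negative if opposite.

Stage 1 [95T→35T]: ω = 1589.0000×95/35 = 4313.0000 rpm, dir flips to −; running = −4313.0000
Stage 2 [35T→84T]: ω = 4313.0000×35/84 = 1797.0833 rpm, dir flips to +; running = +1797.0833
Stage 3 [84T→58T]: ω = 1797.0833×84/58 = 2602.6724 rpm, dir flips to −; running = −2602.6724

-2602.6724 rpm (opposite to input, |ω| = 2602.6724 rpm)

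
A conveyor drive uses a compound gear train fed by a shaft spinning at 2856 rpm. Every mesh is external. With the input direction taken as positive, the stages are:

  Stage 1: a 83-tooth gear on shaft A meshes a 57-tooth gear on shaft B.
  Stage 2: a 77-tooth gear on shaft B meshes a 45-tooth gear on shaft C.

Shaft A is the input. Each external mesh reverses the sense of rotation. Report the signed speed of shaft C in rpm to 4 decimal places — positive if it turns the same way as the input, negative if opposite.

+7116.0608 rpm (same as input, |ω| = 7116.0608 rpm)

Stage 1 [83T→57T]: ω = 2856.0000×83/57 = 4158.7368 rpm, dir flips to −; running = −4158.7368
Stage 2 [77T→45T]: ω = 4158.7368×77/45 = 7116.0608 rpm, dir flips to +; running = +7116.0608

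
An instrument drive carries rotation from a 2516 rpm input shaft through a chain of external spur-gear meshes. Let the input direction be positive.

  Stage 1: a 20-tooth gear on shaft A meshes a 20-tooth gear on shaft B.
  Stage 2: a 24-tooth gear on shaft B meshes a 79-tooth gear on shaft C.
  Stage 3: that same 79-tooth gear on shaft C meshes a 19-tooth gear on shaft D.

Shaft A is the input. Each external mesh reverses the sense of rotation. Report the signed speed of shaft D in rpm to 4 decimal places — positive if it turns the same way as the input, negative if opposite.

Stage 1 [20T→20T]: ω = 2516.0000×20/20 = 2516.0000 rpm, dir flips to −; running = −2516.0000
Stage 2 [24T→79T]: ω = 2516.0000×24/79 = 764.3544 rpm, dir flips to +; running = +764.3544
Stage 3 [79T→19T]: ω = 764.3544×79/19 = 3178.1053 rpm, dir flips to −; running = −3178.1053

-3178.1053 rpm (opposite to input, |ω| = 3178.1053 rpm)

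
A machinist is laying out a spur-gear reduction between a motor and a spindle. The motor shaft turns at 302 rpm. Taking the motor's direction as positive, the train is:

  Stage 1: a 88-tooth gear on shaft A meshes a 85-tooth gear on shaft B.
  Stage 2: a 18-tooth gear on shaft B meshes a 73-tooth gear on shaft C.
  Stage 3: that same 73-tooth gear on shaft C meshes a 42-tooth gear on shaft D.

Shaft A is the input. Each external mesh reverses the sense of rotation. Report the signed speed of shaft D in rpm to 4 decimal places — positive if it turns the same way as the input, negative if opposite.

Stage 1 [88T→85T]: ω = 302.0000×88/85 = 312.6588 rpm, dir flips to −; running = −312.6588
Stage 2 [18T→73T]: ω = 312.6588×18/73 = 77.0940 rpm, dir flips to +; running = +77.0940
Stage 3 [73T→42T]: ω = 77.0940×73/42 = 133.9966 rpm, dir flips to −; running = −133.9966

-133.9966 rpm (opposite to input, |ω| = 133.9966 rpm)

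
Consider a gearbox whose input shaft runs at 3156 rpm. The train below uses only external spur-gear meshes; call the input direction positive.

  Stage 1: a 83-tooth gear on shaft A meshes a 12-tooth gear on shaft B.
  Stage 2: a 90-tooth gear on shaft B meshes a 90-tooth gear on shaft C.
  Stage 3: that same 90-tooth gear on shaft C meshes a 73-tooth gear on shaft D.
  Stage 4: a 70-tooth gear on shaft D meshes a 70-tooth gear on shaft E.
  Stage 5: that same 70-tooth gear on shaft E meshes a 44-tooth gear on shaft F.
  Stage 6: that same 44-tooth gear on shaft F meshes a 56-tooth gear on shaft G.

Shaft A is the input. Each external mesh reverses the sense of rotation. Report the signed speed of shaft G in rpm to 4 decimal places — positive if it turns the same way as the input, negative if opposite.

+33640.5822 rpm (same as input, |ω| = 33640.5822 rpm)

Stage 1 [83T→12T]: ω = 3156.0000×83/12 = 21829.0000 rpm, dir flips to −; running = −21829.0000
Stage 2 [90T→90T]: ω = 21829.0000×90/90 = 21829.0000 rpm, dir flips to +; running = +21829.0000
Stage 3 [90T→73T]: ω = 21829.0000×90/73 = 26912.4658 rpm, dir flips to −; running = −26912.4658
Stage 4 [70T→70T]: ω = 26912.4658×70/70 = 26912.4658 rpm, dir flips to +; running = +26912.4658
Stage 5 [70T→44T]: ω = 26912.4658×70/44 = 42815.2864 rpm, dir flips to −; running = −42815.2864
Stage 6 [44T→56T]: ω = 42815.2864×44/56 = 33640.5822 rpm, dir flips to +; running = +33640.5822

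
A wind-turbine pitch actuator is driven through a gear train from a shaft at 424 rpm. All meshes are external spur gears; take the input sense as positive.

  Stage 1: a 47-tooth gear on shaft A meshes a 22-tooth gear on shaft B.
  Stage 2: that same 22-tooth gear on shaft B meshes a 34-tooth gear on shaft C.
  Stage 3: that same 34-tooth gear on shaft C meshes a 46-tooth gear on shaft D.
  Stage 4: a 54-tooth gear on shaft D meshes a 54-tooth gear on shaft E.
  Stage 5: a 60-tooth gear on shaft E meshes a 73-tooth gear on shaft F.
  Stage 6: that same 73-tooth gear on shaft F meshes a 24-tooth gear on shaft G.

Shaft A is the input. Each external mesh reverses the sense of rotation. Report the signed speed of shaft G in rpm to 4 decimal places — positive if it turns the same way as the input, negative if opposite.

Stage 1 [47T→22T]: ω = 424.0000×47/22 = 905.8182 rpm, dir flips to −; running = −905.8182
Stage 2 [22T→34T]: ω = 905.8182×22/34 = 586.1176 rpm, dir flips to +; running = +586.1176
Stage 3 [34T→46T]: ω = 586.1176×34/46 = 433.2174 rpm, dir flips to −; running = −433.2174
Stage 4 [54T→54T]: ω = 433.2174×54/54 = 433.2174 rpm, dir flips to +; running = +433.2174
Stage 5 [60T→73T]: ω = 433.2174×60/73 = 356.0691 rpm, dir flips to −; running = −356.0691
Stage 6 [73T→24T]: ω = 356.0691×73/24 = 1083.0435 rpm, dir flips to +; running = +1083.0435

+1083.0435 rpm (same as input, |ω| = 1083.0435 rpm)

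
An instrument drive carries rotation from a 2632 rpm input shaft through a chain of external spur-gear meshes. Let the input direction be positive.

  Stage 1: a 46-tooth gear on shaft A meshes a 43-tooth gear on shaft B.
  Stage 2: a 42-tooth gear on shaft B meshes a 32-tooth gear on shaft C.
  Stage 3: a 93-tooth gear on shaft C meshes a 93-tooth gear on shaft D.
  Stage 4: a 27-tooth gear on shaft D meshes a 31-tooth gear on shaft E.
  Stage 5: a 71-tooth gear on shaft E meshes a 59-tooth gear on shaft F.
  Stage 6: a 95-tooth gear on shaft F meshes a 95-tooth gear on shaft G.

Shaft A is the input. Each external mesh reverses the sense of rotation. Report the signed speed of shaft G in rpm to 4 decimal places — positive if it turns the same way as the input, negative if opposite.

+3873.3165 rpm (same as input, |ω| = 3873.3165 rpm)

Stage 1 [46T→43T]: ω = 2632.0000×46/43 = 2815.6279 rpm, dir flips to −; running = −2815.6279
Stage 2 [42T→32T]: ω = 2815.6279×42/32 = 3695.5116 rpm, dir flips to +; running = +3695.5116
Stage 3 [93T→93T]: ω = 3695.5116×93/93 = 3695.5116 rpm, dir flips to −; running = −3695.5116
Stage 4 [27T→31T]: ω = 3695.5116×27/31 = 3218.6714 rpm, dir flips to +; running = +3218.6714
Stage 5 [71T→59T]: ω = 3218.6714×71/59 = 3873.3165 rpm, dir flips to −; running = −3873.3165
Stage 6 [95T→95T]: ω = 3873.3165×95/95 = 3873.3165 rpm, dir flips to +; running = +3873.3165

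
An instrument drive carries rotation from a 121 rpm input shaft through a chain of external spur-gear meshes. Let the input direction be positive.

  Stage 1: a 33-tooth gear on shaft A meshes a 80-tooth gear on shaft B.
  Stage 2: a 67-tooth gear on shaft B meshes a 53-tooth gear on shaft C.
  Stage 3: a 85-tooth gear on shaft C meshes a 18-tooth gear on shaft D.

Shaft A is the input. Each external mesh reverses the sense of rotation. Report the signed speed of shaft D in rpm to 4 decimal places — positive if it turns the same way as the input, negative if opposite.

-297.9577 rpm (opposite to input, |ω| = 297.9577 rpm)

Stage 1 [33T→80T]: ω = 121.0000×33/80 = 49.9125 rpm, dir flips to −; running = −49.9125
Stage 2 [67T→53T]: ω = 49.9125×67/53 = 63.0969 rpm, dir flips to +; running = +63.0969
Stage 3 [85T→18T]: ω = 63.0969×85/18 = 297.9577 rpm, dir flips to −; running = −297.9577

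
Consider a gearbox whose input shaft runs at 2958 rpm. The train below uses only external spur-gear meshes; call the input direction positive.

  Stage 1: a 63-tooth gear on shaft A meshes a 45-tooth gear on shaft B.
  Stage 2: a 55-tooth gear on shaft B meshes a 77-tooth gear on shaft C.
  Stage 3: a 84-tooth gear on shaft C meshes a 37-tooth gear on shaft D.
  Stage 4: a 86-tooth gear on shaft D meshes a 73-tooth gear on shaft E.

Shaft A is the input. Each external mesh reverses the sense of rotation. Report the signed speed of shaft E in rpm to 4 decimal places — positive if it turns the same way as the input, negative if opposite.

+7911.3632 rpm (same as input, |ω| = 7911.3632 rpm)

Stage 1 [63T→45T]: ω = 2958.0000×63/45 = 4141.2000 rpm, dir flips to −; running = −4141.2000
Stage 2 [55T→77T]: ω = 4141.2000×55/77 = 2958.0000 rpm, dir flips to +; running = +2958.0000
Stage 3 [84T→37T]: ω = 2958.0000×84/37 = 6715.4595 rpm, dir flips to −; running = −6715.4595
Stage 4 [86T→73T]: ω = 6715.4595×86/73 = 7911.3632 rpm, dir flips to +; running = +7911.3632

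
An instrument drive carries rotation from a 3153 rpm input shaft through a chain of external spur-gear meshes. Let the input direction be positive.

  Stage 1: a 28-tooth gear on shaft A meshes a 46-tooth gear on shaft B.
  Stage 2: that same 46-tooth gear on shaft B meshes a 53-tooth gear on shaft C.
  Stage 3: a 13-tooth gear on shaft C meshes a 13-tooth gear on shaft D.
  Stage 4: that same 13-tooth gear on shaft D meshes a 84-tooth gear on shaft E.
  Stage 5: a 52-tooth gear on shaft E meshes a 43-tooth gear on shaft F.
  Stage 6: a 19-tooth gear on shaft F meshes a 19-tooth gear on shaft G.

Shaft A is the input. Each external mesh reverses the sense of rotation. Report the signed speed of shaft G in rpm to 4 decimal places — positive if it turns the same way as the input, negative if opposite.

Stage 1 [28T→46T]: ω = 3153.0000×28/46 = 1919.2174 rpm, dir flips to −; running = −1919.2174
Stage 2 [46T→53T]: ω = 1919.2174×46/53 = 1665.7358 rpm, dir flips to +; running = +1665.7358
Stage 3 [13T→13T]: ω = 1665.7358×13/13 = 1665.7358 rpm, dir flips to −; running = −1665.7358
Stage 4 [13T→84T]: ω = 1665.7358×13/84 = 257.7925 rpm, dir flips to +; running = +257.7925
Stage 5 [52T→43T]: ω = 257.7925×52/43 = 311.7490 rpm, dir flips to −; running = −311.7490
Stage 6 [19T→19T]: ω = 311.7490×19/19 = 311.7490 rpm, dir flips to +; running = +311.7490

+311.7490 rpm (same as input, |ω| = 311.7490 rpm)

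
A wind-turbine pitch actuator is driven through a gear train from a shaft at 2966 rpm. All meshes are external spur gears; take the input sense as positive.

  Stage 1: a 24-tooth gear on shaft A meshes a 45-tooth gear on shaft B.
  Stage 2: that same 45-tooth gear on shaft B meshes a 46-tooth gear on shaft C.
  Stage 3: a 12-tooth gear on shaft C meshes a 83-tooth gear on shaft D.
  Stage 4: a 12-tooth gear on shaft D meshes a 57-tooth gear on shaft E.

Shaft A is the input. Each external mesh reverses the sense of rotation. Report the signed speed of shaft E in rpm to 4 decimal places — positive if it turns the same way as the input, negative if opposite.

Stage 1 [24T→45T]: ω = 2966.0000×24/45 = 1581.8667 rpm, dir flips to −; running = −1581.8667
Stage 2 [45T→46T]: ω = 1581.8667×45/46 = 1547.4783 rpm, dir flips to +; running = +1547.4783
Stage 3 [12T→83T]: ω = 1547.4783×12/83 = 223.7318 rpm, dir flips to −; running = −223.7318
Stage 4 [12T→57T]: ω = 223.7318×12/57 = 47.1014 rpm, dir flips to +; running = +47.1014

+47.1014 rpm (same as input, |ω| = 47.1014 rpm)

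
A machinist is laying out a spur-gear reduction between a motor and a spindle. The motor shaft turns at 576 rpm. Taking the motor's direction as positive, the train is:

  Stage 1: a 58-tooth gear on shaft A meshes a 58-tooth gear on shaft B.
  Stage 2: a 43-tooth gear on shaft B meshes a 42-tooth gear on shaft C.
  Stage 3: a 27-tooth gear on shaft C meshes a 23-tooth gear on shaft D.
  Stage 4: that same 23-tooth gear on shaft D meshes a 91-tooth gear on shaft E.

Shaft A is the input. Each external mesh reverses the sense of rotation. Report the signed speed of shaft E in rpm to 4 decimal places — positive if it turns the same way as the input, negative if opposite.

Stage 1 [58T→58T]: ω = 576.0000×58/58 = 576.0000 rpm, dir flips to −; running = −576.0000
Stage 2 [43T→42T]: ω = 576.0000×43/42 = 589.7143 rpm, dir flips to +; running = +589.7143
Stage 3 [27T→23T]: ω = 589.7143×27/23 = 692.2733 rpm, dir flips to −; running = −692.2733
Stage 4 [23T→91T]: ω = 692.2733×23/91 = 174.9702 rpm, dir flips to +; running = +174.9702

+174.9702 rpm (same as input, |ω| = 174.9702 rpm)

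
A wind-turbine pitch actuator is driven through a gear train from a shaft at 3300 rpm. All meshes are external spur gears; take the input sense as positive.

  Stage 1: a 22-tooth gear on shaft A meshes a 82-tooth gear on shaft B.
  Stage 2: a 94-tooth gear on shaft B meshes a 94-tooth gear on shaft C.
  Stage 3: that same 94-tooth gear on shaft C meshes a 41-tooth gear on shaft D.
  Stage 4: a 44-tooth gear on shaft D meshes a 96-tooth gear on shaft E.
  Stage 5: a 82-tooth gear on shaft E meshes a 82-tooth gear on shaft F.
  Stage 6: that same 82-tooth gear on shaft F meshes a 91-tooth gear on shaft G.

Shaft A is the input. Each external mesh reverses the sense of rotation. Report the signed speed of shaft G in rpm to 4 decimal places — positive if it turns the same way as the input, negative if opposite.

+838.3409 rpm (same as input, |ω| = 838.3409 rpm)

Stage 1 [22T→82T]: ω = 3300.0000×22/82 = 885.3659 rpm, dir flips to −; running = −885.3659
Stage 2 [94T→94T]: ω = 885.3659×94/94 = 885.3659 rpm, dir flips to +; running = +885.3659
Stage 3 [94T→41T]: ω = 885.3659×94/41 = 2029.8632 rpm, dir flips to −; running = −2029.8632
Stage 4 [44T→96T]: ω = 2029.8632×44/96 = 930.3540 rpm, dir flips to +; running = +930.3540
Stage 5 [82T→82T]: ω = 930.3540×82/82 = 930.3540 rpm, dir flips to −; running = −930.3540
Stage 6 [82T→91T]: ω = 930.3540×82/91 = 838.3409 rpm, dir flips to +; running = +838.3409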